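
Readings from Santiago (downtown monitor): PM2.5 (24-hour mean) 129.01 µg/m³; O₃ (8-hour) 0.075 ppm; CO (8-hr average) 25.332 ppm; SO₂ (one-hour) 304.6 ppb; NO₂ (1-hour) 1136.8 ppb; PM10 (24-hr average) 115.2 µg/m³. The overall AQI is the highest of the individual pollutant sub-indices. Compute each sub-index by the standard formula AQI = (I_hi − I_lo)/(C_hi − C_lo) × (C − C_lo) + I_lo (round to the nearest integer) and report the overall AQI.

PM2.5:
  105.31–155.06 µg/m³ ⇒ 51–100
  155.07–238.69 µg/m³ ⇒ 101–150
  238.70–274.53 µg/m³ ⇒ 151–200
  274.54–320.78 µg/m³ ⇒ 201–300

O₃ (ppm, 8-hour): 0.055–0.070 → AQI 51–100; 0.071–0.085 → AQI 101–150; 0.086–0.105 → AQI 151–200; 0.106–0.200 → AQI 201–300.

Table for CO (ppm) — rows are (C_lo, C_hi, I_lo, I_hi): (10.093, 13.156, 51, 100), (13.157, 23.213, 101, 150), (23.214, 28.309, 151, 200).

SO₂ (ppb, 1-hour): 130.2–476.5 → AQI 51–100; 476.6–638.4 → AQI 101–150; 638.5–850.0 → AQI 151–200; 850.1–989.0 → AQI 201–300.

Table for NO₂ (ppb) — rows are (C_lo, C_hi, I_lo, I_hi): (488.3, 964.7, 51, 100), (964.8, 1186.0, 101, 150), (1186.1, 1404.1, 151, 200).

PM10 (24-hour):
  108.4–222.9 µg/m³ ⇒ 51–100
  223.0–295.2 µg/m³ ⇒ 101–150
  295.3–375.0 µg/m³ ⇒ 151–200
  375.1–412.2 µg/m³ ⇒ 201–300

171

PM2.5 129.01: bracket 105.31–155.06 → index 51–100; slope 49/49.75, offset 23.70.
AQI = 51 + 49/49.75·23.70 ≈ 74.34 ⇒ 74.
O₃: 0.075 ∈ [0.071, 0.085] ↔ index [101, 150].
101 + (0.075−0.071)·(150−101)/(0.085−0.071) = 101 + 0.004·49/0.014 ≈ 115.00, so AQI = 115.
CO 25.332: bracket 23.214–28.309 → index 151–200; slope 49/5.095, offset 2.118.
AQI = 151 + 49/5.095·2.118 ≈ 171.37 ⇒ 171.
SO₂: 304.6 ∈ [130.2, 476.5] ↔ index [51, 100].
51 + (304.6−130.2)·(100−51)/(476.5−130.2) = 51 + 174.4·49/346.3 ≈ 75.68, so AQI = 76.
NO₂ 1136.8: bracket 964.8–1186.0 → index 101–150; slope 49/221.2, offset 172.0.
AQI = 101 + 49/221.2·172.0 ≈ 139.10 ⇒ 139.
PM10: row 108.4–222.9 (AQI 51–100). (100−51)·(115.2−108.4)/(222.9−108.4) + 51 = 49·6.8/114.5 + 51 ≈ 53.91 → 54.
Sub-indices: PM2.5→74, O₃→115, CO→171, SO₂→76, NO₂→139, PM10→54. Overall AQI = max = 171; dominant pollutant is CO.
AQI 171: Unhealthy.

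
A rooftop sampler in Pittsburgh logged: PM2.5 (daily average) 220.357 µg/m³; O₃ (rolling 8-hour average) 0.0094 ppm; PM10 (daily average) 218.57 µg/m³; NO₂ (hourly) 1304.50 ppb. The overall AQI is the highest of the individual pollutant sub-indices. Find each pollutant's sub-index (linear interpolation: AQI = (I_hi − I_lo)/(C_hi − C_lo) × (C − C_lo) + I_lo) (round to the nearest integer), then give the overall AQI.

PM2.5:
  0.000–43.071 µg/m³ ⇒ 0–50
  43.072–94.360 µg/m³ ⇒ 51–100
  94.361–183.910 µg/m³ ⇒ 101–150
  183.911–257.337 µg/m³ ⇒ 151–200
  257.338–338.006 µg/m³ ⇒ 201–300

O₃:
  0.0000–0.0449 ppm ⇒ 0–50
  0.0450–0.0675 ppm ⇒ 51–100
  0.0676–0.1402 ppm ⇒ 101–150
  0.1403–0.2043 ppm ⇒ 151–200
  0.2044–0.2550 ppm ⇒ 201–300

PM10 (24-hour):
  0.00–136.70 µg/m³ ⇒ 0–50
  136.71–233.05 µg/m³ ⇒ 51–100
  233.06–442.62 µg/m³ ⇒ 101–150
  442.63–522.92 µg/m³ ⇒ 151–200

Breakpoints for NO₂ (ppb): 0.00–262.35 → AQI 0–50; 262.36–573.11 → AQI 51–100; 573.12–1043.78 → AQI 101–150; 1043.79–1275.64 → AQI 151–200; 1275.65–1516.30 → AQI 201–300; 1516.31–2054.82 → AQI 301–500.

213

PM2.5: 220.357 lies in 183.911–257.337, so I_lo=151, I_hi=200, C_lo=183.911, C_hi=257.337.
(200−151)/(257.337−183.911) × (220.357−183.911) + 151 = 49/73.426 × 36.446 + 151 ≈ 175.32 → 175.
O₃: row 0.0000–0.0449 (AQI 0–50). (50−0)·(0.0094−0.0000)/(0.0449−0.0000) + 0 = 50·0.0094/0.0449 + 0 ≈ 10.47 → 10.
PM10: row 136.71–233.05 (AQI 51–100). (100−51)·(218.57−136.71)/(233.05−136.71) + 51 = 49·81.86/96.34 + 51 ≈ 92.64 → 93.
NO₂: 1304.50 lies in 1275.65–1516.30, so I_lo=201, I_hi=300, C_lo=1275.65, C_hi=1516.30.
(300−201)/(1516.30−1275.65) × (1304.50−1275.65) + 201 = 99/240.65 × 28.85 + 201 ≈ 212.87 → 213.
Sub-indices: PM2.5→175, O₃→10, PM10→93, NO₂→213. Overall AQI = max = 213; dominant pollutant is NO₂.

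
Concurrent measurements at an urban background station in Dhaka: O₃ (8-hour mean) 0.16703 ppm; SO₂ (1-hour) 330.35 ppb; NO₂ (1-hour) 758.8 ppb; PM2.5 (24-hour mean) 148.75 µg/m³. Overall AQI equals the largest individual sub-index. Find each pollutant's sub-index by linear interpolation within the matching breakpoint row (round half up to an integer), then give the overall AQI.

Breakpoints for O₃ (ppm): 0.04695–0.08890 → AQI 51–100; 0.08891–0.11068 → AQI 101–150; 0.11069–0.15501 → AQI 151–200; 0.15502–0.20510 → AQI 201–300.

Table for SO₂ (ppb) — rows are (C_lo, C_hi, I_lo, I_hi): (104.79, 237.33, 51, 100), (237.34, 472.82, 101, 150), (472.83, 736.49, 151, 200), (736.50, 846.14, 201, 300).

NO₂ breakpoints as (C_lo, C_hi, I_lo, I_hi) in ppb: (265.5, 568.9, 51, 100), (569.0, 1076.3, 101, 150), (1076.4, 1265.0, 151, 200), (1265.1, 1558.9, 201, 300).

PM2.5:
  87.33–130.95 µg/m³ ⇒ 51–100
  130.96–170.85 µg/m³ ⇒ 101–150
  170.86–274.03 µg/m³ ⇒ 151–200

225

O₃ 0.16703: bracket 0.15502–0.20510 → index 201–300; slope 99/0.05008, offset 0.01201.
AQI = 201 + 99/0.05008·0.01201 ≈ 224.74 ⇒ 225.
SO₂ 330.35: bracket 237.34–472.82 → index 101–150; slope 49/235.48, offset 93.01.
AQI = 101 + 49/235.48·93.01 ≈ 120.35 ⇒ 120.
NO₂: 758.8 ∈ [569.0, 1076.3] ↔ index [101, 150].
101 + (758.8−569.0)·(150−101)/(1076.3−569.0) = 101 + 189.8·49/507.3 ≈ 119.33, so AQI = 119.
PM2.5: row 130.96–170.85 (AQI 101–150). (150−101)·(148.75−130.96)/(170.85−130.96) + 101 = 49·17.79/39.89 + 101 ≈ 122.85 → 123.
Sub-indices: O₃→225, SO₂→120, NO₂→119, PM2.5→123. Overall AQI = max = 225; dominant pollutant is O₃.
AQI 225: Very Unhealthy.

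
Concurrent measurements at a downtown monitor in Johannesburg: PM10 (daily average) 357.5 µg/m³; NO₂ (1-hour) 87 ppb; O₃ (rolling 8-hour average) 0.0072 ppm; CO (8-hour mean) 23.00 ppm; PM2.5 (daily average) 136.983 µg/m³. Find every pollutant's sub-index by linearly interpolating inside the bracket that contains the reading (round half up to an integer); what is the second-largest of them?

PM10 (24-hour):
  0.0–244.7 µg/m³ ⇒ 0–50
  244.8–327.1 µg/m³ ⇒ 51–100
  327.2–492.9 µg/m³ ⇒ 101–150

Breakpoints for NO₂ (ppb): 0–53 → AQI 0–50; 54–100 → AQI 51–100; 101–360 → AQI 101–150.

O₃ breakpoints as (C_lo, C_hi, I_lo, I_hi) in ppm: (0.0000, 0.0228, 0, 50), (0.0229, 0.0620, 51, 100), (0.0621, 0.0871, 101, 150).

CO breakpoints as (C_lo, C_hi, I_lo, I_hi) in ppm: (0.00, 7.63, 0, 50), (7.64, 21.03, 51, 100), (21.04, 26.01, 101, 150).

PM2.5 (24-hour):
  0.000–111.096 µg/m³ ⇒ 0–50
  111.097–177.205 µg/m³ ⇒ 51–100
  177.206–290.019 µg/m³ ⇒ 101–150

PM10: 357.5 ∈ [327.2, 492.9] ↔ index [101, 150].
101 + (357.5−327.2)·(150−101)/(492.9−327.2) = 101 + 30.3·49/165.7 ≈ 109.96, so AQI = 110.
NO₂ 87: bracket 54–100 → index 51–100; slope 49/46, offset 33.
AQI = 51 + 49/46·33 ≈ 86.15 ⇒ 86.
O₃: row 0.0000–0.0228 (AQI 0–50). (50−0)·(0.0072−0.0000)/(0.0228−0.0000) + 0 = 50·0.0072/0.0228 + 0 ≈ 15.79 → 16.
CO: row 21.04–26.01 (AQI 101–150). (150−101)·(23.00−21.04)/(26.01−21.04) + 101 = 49·1.96/4.97 + 101 ≈ 120.32 → 120.
PM2.5: 136.983 lies in 111.097–177.205, so I_lo=51, I_hi=100, C_lo=111.097, C_hi=177.205.
(100−51)/(177.205−111.097) × (136.983−111.097) + 51 = 49/66.108 × 25.886 + 51 ≈ 70.19 → 70.
Sub-indices: PM10→110, NO₂→86, O₃→16, CO→120, PM2.5→70. Ranked high→low: 120, 110, 86, 70, 16. Second-highest sub-index = 110.

110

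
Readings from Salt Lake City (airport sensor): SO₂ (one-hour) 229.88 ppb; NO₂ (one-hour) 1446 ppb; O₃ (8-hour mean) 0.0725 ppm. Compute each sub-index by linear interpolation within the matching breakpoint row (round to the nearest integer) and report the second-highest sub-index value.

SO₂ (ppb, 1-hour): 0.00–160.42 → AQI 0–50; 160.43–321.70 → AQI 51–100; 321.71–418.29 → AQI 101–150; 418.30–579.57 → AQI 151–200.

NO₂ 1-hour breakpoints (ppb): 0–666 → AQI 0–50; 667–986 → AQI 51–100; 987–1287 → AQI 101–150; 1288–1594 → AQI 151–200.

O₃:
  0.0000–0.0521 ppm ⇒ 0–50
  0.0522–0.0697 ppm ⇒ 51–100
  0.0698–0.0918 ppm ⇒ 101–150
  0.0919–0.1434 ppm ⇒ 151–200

107

SO₂: 229.88 lies in 160.43–321.70, so I_lo=51, I_hi=100, C_lo=160.43, C_hi=321.70.
(100−51)/(321.70−160.43) × (229.88−160.43) + 51 = 49/161.27 × 69.45 + 51 ≈ 72.10 → 72.
NO₂: 1446 ∈ [1288, 1594] ↔ index [151, 200].
151 + (1446−1288)·(200−151)/(1594−1288) = 151 + 158·49/306 ≈ 176.30, so AQI = 176.
O₃: 0.0725 lies in 0.0698–0.0918, so I_lo=101, I_hi=150, C_lo=0.0698, C_hi=0.0918.
(150−101)/(0.0918−0.0698) × (0.0725−0.0698) + 101 = 49/0.0220 × 0.0027 + 101 ≈ 107.01 → 107.
Sub-indices: SO₂→72, NO₂→176, O₃→107. Ranked high→low: 176, 107, 72. Second-highest sub-index = 107.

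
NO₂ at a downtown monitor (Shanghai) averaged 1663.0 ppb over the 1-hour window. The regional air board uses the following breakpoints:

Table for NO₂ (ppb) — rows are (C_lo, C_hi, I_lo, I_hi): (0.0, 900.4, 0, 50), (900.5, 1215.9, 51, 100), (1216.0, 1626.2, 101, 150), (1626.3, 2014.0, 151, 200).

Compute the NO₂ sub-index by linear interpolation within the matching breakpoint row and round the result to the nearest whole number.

NO₂: 1663.0 ∈ [1626.3, 2014.0] ↔ index [151, 200].
151 + (1663.0−1626.3)·(200−151)/(2014.0−1626.3) = 151 + 36.7·49/387.7 ≈ 155.64, so AQI = 156.

156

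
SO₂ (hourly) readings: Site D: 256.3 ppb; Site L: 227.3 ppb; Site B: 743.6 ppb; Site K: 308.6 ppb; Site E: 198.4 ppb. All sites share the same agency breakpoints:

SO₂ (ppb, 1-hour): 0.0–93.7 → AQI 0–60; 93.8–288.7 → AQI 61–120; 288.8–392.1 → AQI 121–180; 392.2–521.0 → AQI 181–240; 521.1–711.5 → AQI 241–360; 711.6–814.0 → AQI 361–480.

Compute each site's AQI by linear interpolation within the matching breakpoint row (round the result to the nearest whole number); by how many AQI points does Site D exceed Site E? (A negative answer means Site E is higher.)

17

Site D: 256.3 ∈ [93.8, 288.7] ↔ index [61, 120].
61 + (256.3−93.8)·(120−61)/(288.7−93.8) = 61 + 162.5·59/194.9 ≈ 110.19, so AQI = 110.
Site L: 227.3 ∈ [93.8, 288.7] ↔ index [61, 120].
61 + (227.3−93.8)·(120−61)/(288.7−93.8) = 61 + 133.5·59/194.9 ≈ 101.41, so AQI = 101.
Site B: 743.6 ∈ [711.6, 814.0] ↔ index [361, 480].
361 + (743.6−711.6)·(480−361)/(814.0−711.6) = 361 + 32.0·119/102.4 ≈ 398.19, so AQI = 398.
Site K 308.6: bracket 288.8–392.1 → index 121–180; slope 59/103.3, offset 19.8.
AQI = 121 + 59/103.3·19.8 ≈ 132.31 ⇒ 132.
Site E: 198.4 lies in 93.8–288.7, so I_lo=61, I_hi=120, C_lo=93.8, C_hi=288.7.
(120−61)/(288.7−93.8) × (198.4−93.8) + 61 = 59/194.9 × 104.6 + 61 ≈ 92.66 → 93.
AQIs: Site D=110, Site L=101, Site B=398, Site K=132, Site E=93. Site D (110) − Site E (93) = 17.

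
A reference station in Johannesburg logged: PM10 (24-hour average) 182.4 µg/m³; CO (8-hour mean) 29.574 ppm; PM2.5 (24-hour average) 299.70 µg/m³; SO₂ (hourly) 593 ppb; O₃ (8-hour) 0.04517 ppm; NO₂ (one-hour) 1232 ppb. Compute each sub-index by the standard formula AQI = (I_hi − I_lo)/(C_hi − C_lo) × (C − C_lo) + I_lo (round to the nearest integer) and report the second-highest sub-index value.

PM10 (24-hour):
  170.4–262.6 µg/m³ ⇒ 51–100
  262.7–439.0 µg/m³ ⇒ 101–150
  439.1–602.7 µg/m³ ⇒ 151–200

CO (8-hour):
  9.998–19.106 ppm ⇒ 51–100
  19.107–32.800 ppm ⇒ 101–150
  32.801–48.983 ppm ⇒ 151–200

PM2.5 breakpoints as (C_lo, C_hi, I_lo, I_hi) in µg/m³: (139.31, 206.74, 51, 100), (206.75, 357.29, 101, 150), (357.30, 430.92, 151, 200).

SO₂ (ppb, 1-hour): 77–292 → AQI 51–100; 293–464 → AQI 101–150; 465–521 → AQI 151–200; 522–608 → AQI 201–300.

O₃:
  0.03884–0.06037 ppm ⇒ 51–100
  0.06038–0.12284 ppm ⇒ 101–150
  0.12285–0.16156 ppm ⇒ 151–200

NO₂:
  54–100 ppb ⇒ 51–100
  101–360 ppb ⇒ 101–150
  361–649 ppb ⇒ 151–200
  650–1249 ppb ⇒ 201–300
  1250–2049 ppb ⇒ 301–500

283

PM10: 182.4 lies in 170.4–262.6, so I_lo=51, I_hi=100, C_lo=170.4, C_hi=262.6.
(100−51)/(262.6−170.4) × (182.4−170.4) + 51 = 49/92.2 × 12.0 + 51 ≈ 57.38 → 57.
CO: row 19.107–32.800 (AQI 101–150). (150−101)·(29.574−19.107)/(32.800−19.107) + 101 = 49·10.467/13.693 + 101 ≈ 138.46 → 138.
PM2.5 299.70: bracket 206.75–357.29 → index 101–150; slope 49/150.54, offset 92.95.
AQI = 101 + 49/150.54·92.95 ≈ 131.25 ⇒ 131.
SO₂: 593 ∈ [522, 608] ↔ index [201, 300].
201 + (593−522)·(300−201)/(608−522) = 201 + 71·99/86 ≈ 282.73, so AQI = 283.
O₃: row 0.03884–0.06037 (AQI 51–100). (100−51)·(0.04517−0.03884)/(0.06037−0.03884) + 51 = 49·0.00633/0.02153 + 51 ≈ 65.41 → 65.
NO₂: row 650–1249 (AQI 201–300). (300−201)·(1232−650)/(1249−650) + 201 = 99·582/599 + 201 ≈ 297.19 → 297.
Sub-indices: PM10→57, CO→138, PM2.5→131, SO₂→283, O₃→65, NO₂→297. Ranked high→low: 297, 283, 138, 131, 65, 57. Second-highest sub-index = 283.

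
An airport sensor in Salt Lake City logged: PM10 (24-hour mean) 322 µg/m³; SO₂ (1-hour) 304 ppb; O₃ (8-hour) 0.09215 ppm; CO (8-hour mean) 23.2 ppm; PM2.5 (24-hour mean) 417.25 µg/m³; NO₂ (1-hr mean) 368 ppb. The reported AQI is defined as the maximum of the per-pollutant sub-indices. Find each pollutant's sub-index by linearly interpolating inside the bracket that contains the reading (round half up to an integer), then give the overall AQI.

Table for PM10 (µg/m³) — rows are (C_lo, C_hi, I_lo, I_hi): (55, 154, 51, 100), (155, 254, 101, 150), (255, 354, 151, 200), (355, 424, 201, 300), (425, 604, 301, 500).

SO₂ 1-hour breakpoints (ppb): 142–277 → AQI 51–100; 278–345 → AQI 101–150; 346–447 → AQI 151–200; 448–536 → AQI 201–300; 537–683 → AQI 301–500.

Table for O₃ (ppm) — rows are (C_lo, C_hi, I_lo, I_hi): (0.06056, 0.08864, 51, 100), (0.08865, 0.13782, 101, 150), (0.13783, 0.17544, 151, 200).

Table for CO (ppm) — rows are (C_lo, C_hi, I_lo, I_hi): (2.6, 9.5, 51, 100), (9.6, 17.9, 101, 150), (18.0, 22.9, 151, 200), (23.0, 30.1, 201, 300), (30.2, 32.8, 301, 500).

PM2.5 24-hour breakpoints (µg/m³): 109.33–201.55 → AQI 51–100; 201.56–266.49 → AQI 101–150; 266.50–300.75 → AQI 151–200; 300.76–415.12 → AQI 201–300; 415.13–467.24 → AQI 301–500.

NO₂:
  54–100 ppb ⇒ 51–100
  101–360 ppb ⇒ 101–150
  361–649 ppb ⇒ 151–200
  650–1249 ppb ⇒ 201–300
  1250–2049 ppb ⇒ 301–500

309

PM10: 322 lies in 255–354, so I_lo=151, I_hi=200, C_lo=255, C_hi=354.
(200−151)/(354−255) × (322−255) + 151 = 49/99 × 67 + 151 ≈ 184.16 → 184.
SO₂ 304: bracket 278–345 → index 101–150; slope 49/67, offset 26.
AQI = 101 + 49/67·26 ≈ 120.01 ⇒ 120.
O₃: 0.09215 lies in 0.08865–0.13782, so I_lo=101, I_hi=150, C_lo=0.08865, C_hi=0.13782.
(150−101)/(0.13782−0.08865) × (0.09215−0.08865) + 101 = 49/0.04917 × 0.00350 + 101 ≈ 104.49 → 104.
CO: 23.2 lies in 23.0–30.1, so I_lo=201, I_hi=300, C_lo=23.0, C_hi=30.1.
(300−201)/(30.1−23.0) × (23.2−23.0) + 201 = 99/7.1 × 0.2 + 201 ≈ 203.79 → 204.
PM2.5: 417.25 lies in 415.13–467.24, so I_lo=301, I_hi=500, C_lo=415.13, C_hi=467.24.
(500−301)/(467.24−415.13) × (417.25−415.13) + 301 = 199/52.11 × 2.12 + 301 ≈ 309.10 → 309.
NO₂: 368 lies in 361–649, so I_lo=151, I_hi=200, C_lo=361, C_hi=649.
(200−151)/(649−361) × (368−361) + 151 = 49/288 × 7 + 151 ≈ 152.19 → 152.
Sub-indices: PM10→184, SO₂→120, O₃→104, CO→204, PM2.5→309, NO₂→152. Overall AQI = max = 309; dominant pollutant is PM2.5.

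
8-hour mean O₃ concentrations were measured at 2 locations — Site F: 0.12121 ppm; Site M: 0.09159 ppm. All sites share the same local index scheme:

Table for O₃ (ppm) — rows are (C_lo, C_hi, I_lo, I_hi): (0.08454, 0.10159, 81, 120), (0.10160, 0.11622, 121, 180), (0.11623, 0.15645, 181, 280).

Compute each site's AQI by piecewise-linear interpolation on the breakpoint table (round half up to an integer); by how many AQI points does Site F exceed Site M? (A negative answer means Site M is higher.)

96

Site F: row 0.11623–0.15645 (AQI 181–280). (280−181)·(0.12121−0.11623)/(0.15645−0.11623) + 181 = 99·0.00498/0.04022 + 181 ≈ 193.26 → 193.
Site M 0.09159: bracket 0.08454–0.10159 → index 81–120; slope 39/0.01705, offset 0.00705.
AQI = 81 + 39/0.01705·0.00705 ≈ 97.13 ⇒ 97.
AQIs: Site F=193, Site M=97. Site F (193) − Site M (97) = 96.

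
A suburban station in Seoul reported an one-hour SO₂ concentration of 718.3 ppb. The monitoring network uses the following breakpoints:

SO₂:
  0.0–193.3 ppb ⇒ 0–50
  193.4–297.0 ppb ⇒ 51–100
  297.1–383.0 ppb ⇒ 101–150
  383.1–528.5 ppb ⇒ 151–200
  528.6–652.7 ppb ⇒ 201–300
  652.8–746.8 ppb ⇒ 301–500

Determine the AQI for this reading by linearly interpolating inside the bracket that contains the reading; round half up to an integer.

440

SO₂: row 652.8–746.8 (AQI 301–500). (500−301)·(718.3−652.8)/(746.8−652.8) + 301 = 199·65.5/94.0 + 301 ≈ 439.66 → 440.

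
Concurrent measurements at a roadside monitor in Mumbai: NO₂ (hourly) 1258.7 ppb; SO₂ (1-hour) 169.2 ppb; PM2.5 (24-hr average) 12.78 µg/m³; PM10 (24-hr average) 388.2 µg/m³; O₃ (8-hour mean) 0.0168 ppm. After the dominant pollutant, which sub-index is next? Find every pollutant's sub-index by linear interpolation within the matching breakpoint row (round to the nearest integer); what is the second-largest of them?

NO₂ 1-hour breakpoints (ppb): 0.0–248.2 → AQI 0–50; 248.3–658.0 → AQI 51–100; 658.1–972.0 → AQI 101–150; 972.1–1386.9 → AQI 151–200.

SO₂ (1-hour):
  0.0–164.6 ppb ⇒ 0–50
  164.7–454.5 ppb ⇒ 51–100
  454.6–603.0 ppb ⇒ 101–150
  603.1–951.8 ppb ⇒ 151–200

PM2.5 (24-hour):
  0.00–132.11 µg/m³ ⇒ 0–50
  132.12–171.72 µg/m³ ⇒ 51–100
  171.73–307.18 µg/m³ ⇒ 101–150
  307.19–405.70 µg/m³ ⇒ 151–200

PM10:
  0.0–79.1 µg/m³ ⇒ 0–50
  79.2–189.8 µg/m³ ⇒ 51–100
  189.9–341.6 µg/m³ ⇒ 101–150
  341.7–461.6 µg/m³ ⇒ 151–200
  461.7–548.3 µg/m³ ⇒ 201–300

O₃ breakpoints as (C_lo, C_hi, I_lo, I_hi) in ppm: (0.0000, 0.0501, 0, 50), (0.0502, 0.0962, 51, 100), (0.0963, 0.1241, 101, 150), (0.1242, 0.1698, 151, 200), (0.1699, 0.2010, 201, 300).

NO₂: 1258.7 lies in 972.1–1386.9, so I_lo=151, I_hi=200, C_lo=972.1, C_hi=1386.9.
(200−151)/(1386.9−972.1) × (1258.7−972.1) + 151 = 49/414.8 × 286.6 + 151 ≈ 184.86 → 185.
SO₂: 169.2 ∈ [164.7, 454.5] ↔ index [51, 100].
51 + (169.2−164.7)·(100−51)/(454.5−164.7) = 51 + 4.5·49/289.8 ≈ 51.76, so AQI = 52.
PM2.5: 12.78 lies in 0.00–132.11, so I_lo=0, I_hi=50, C_lo=0.00, C_hi=132.11.
(50−0)/(132.11−0.00) × (12.78−0.00) + 0 = 50/132.11 × 12.78 + 0 ≈ 4.84 → 5.
PM10: 388.2 lies in 341.7–461.6, so I_lo=151, I_hi=200, C_lo=341.7, C_hi=461.6.
(200−151)/(461.6−341.7) × (388.2−341.7) + 151 = 49/119.9 × 46.5 + 151 ≈ 170.00 → 170.
O₃: 0.0168 lies in 0.0000–0.0501, so I_lo=0, I_hi=50, C_lo=0.0000, C_hi=0.0501.
(50−0)/(0.0501−0.0000) × (0.0168−0.0000) + 0 = 50/0.0501 × 0.0168 + 0 ≈ 16.77 → 17.
Sub-indices: NO₂→185, SO₂→52, PM2.5→5, PM10→170, O₃→17. Ranked high→low: 185, 170, 52, 17, 5. Second-highest sub-index = 170.

170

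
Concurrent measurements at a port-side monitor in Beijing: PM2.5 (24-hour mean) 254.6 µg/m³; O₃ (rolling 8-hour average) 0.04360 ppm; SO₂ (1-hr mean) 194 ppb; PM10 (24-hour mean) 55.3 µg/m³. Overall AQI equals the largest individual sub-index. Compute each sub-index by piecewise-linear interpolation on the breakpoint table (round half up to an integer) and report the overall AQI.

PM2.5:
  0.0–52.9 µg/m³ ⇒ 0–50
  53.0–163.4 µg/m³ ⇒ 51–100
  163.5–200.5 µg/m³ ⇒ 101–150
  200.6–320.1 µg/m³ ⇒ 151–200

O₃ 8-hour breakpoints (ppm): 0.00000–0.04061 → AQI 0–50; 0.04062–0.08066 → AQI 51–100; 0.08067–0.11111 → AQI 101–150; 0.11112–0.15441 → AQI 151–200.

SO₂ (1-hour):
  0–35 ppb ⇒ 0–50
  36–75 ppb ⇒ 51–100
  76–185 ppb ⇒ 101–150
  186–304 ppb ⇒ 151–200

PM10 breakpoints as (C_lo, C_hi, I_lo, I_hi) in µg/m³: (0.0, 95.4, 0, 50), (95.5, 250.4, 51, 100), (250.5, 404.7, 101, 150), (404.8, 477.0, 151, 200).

173

PM2.5 254.6: bracket 200.6–320.1 → index 151–200; slope 49/119.5, offset 54.0.
AQI = 151 + 49/119.5·54.0 ≈ 173.14 ⇒ 173.
O₃ 0.04360: bracket 0.04062–0.08066 → index 51–100; slope 49/0.04004, offset 0.00298.
AQI = 51 + 49/0.04004·0.00298 ≈ 54.65 ⇒ 55.
SO₂ 194: bracket 186–304 → index 151–200; slope 49/118, offset 8.
AQI = 151 + 49/118·8 ≈ 154.32 ⇒ 154.
PM10: row 0.0–95.4 (AQI 0–50). (50−0)·(55.3−0.0)/(95.4−0.0) + 0 = 50·55.3/95.4 + 0 ≈ 28.98 → 29.
Sub-indices: PM2.5→173, O₃→55, SO₂→154, PM10→29. Overall AQI = max = 173; dominant pollutant is PM2.5.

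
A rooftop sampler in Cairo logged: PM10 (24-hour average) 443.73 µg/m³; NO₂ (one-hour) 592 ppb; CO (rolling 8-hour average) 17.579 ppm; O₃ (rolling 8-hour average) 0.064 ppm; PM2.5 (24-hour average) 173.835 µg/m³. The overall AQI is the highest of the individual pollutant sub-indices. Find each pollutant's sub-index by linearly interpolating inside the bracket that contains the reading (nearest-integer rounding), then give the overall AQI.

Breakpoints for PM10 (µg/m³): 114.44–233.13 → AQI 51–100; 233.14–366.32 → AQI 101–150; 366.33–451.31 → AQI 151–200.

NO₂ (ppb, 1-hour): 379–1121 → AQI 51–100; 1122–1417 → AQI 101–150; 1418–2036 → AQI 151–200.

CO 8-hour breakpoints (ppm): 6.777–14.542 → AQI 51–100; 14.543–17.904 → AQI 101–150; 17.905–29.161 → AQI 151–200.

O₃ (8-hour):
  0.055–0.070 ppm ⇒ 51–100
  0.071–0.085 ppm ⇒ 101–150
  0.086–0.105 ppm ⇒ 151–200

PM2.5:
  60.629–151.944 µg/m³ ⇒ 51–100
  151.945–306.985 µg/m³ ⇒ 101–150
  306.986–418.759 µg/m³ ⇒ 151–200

PM10: 443.73 ∈ [366.33, 451.31] ↔ index [151, 200].
151 + (443.73−366.33)·(200−151)/(451.31−366.33) = 151 + 77.40·49/84.98 ≈ 195.63, so AQI = 196.
NO₂: 592 ∈ [379, 1121] ↔ index [51, 100].
51 + (592−379)·(100−51)/(1121−379) = 51 + 213·49/742 ≈ 65.07, so AQI = 65.
CO: 17.579 ∈ [14.543, 17.904] ↔ index [101, 150].
101 + (17.579−14.543)·(150−101)/(17.904−14.543) = 101 + 3.036·49/3.361 ≈ 145.26, so AQI = 145.
O₃: 0.064 lies in 0.055–0.070, so I_lo=51, I_hi=100, C_lo=0.055, C_hi=0.070.
(100−51)/(0.070−0.055) × (0.064−0.055) + 51 = 49/0.015 × 0.009 + 51 ≈ 80.40 → 80.
PM2.5: row 151.945–306.985 (AQI 101–150). (150−101)·(173.835−151.945)/(306.985−151.945) + 101 = 49·21.890/155.040 + 101 ≈ 107.92 → 108.
Sub-indices: PM10→196, NO₂→65, CO→145, O₃→80, PM2.5→108. Overall AQI = max = 196; dominant pollutant is PM10.

196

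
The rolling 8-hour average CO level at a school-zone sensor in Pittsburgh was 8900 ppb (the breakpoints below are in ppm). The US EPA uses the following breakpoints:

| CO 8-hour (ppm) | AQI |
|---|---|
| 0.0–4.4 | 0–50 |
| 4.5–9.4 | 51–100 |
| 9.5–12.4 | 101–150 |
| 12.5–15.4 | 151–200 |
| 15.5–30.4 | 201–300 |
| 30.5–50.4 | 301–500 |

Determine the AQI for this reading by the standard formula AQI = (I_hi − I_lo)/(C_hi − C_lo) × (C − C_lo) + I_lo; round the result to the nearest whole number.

Convert: 8900 ppb = 8.9 ppm.
CO 8.9: bracket 4.5–9.4 → index 51–100; slope 49/4.9, offset 4.4.
AQI = 51 + 49/4.9·4.4 ≈ 95.00 ⇒ 95.

95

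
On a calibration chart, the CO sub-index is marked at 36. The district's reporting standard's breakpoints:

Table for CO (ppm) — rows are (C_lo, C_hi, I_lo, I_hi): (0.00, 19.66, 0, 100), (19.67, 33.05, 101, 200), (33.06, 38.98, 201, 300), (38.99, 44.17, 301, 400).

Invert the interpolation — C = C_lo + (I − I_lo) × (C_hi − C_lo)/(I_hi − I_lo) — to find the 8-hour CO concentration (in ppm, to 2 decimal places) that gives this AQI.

7.08

AQI 36 lies in the 0–100 band, which corresponds to 0.00–19.66 ppm.
C = 0.00 + (36−0)×(19.66−0.00)/(100−0) = 0.00 + 36×19.66/100 ≈ 7.0776 ppm → 7.08 ppm to 2 dp.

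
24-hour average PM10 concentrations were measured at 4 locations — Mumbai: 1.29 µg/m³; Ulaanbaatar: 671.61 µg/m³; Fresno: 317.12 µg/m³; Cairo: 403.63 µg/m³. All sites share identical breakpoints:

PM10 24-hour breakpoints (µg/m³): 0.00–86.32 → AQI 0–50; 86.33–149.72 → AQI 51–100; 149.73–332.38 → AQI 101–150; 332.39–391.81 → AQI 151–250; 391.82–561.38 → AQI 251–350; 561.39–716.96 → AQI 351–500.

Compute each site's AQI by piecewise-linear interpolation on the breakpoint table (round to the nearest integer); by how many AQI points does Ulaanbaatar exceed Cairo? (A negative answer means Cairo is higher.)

Mumbai: row 0.00–86.32 (AQI 0–50). (50−0)·(1.29−0.00)/(86.32−0.00) + 0 = 50·1.29/86.32 + 0 ≈ 0.75 → 1.
Ulaanbaatar: row 561.39–716.96 (AQI 351–500). (500−351)·(671.61−561.39)/(716.96−561.39) + 351 = 149·110.22/155.57 + 351 ≈ 456.57 → 457.
Fresno 317.12: bracket 149.73–332.38 → index 101–150; slope 49/182.65, offset 167.39.
AQI = 101 + 49/182.65·167.39 ≈ 145.91 ⇒ 146.
Cairo: 403.63 ∈ [391.82, 561.38] ↔ index [251, 350].
251 + (403.63−391.82)·(350−251)/(561.38−391.82) = 251 + 11.81·99/169.56 ≈ 257.90, so AQI = 258.
AQIs: Mumbai=1, Ulaanbaatar=457, Fresno=146, Cairo=258. Ulaanbaatar (457) − Cairo (258) = 199.

199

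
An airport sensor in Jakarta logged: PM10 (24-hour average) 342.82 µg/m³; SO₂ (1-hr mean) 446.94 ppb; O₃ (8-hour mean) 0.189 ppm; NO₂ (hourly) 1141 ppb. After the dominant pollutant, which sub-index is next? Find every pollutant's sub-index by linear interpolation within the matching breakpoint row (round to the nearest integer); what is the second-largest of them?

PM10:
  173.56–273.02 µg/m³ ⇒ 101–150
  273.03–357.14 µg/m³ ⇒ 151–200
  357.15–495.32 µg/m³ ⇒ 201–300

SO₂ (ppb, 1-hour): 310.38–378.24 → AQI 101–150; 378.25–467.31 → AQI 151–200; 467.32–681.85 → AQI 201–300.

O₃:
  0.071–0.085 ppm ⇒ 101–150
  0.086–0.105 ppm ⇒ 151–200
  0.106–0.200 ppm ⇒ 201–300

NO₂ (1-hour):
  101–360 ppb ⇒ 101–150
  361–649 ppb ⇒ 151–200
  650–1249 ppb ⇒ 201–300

PM10: row 273.03–357.14 (AQI 151–200). (200−151)·(342.82−273.03)/(357.14−273.03) + 151 = 49·69.79/84.11 + 151 ≈ 191.66 → 192.
SO₂ 446.94: bracket 378.25–467.31 → index 151–200; slope 49/89.06, offset 68.69.
AQI = 151 + 49/89.06·68.69 ≈ 188.79 ⇒ 189.
O₃: 0.189 lies in 0.106–0.200, so I_lo=201, I_hi=300, C_lo=0.106, C_hi=0.200.
(300−201)/(0.200−0.106) × (0.189−0.106) + 201 = 99/0.094 × 0.083 + 201 ≈ 288.41 → 288.
NO₂: 1141 ∈ [650, 1249] ↔ index [201, 300].
201 + (1141−650)·(300−201)/(1249−650) = 201 + 491·99/599 ≈ 282.15, so AQI = 282.
Sub-indices: PM10→192, SO₂→189, O₃→288, NO₂→282. Ranked high→low: 288, 282, 192, 189. Second-highest sub-index = 282.

282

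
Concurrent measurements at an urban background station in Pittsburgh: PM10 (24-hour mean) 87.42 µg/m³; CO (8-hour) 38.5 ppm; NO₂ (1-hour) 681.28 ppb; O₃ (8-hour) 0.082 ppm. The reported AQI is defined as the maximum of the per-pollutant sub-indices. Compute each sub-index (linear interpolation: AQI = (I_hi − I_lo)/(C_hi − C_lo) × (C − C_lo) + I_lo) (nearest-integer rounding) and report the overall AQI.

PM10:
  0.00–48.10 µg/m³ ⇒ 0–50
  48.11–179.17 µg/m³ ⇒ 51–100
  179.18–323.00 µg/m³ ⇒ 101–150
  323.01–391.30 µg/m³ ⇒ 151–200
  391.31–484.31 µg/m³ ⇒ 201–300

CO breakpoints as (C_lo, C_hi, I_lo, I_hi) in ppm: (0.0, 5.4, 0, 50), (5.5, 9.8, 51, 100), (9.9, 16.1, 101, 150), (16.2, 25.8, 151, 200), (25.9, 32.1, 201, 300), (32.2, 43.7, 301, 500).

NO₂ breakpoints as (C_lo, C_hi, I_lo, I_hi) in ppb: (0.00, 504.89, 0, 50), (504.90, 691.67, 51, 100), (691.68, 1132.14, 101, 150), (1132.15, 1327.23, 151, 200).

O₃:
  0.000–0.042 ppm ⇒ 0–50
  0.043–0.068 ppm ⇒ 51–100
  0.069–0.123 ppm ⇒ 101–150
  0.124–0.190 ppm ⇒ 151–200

PM10: row 48.11–179.17 (AQI 51–100). (100−51)·(87.42−48.11)/(179.17−48.11) + 51 = 49·39.31/131.06 + 51 ≈ 65.70 → 66.
CO 38.5: bracket 32.2–43.7 → index 301–500; slope 199/11.5, offset 6.3.
AQI = 301 + 199/11.5·6.3 ≈ 410.02 ⇒ 410.
NO₂: row 504.90–691.67 (AQI 51–100). (100−51)·(681.28−504.90)/(691.67−504.90) + 51 = 49·176.38/186.77 + 51 ≈ 97.27 → 97.
O₃: row 0.069–0.123 (AQI 101–150). (150−101)·(0.082−0.069)/(0.123−0.069) + 101 = 49·0.013/0.054 + 101 ≈ 112.80 → 113.
Sub-indices: PM10→66, CO→410, NO₂→97, O₃→113. Overall AQI = max = 410; dominant pollutant is CO.
AQI 410: Hazardous.

410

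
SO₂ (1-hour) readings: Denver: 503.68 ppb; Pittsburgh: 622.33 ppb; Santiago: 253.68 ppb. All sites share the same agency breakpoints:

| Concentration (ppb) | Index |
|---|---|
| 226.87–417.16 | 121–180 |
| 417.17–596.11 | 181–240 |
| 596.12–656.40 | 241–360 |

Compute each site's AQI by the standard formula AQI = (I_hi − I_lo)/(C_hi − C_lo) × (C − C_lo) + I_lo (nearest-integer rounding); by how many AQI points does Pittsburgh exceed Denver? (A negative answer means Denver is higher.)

83

Denver: 503.68 lies in 417.17–596.11, so I_lo=181, I_hi=240, C_lo=417.17, C_hi=596.11.
(240−181)/(596.11−417.17) × (503.68−417.17) + 181 = 59/178.94 × 86.51 + 181 ≈ 209.52 → 210.
Pittsburgh: 622.33 lies in 596.12–656.40, so I_lo=241, I_hi=360, C_lo=596.12, C_hi=656.40.
(360−241)/(656.40−596.12) × (622.33−596.12) + 241 = 119/60.28 × 26.21 + 241 ≈ 292.74 → 293.
Santiago: 253.68 ∈ [226.87, 417.16] ↔ index [121, 180].
121 + (253.68−226.87)·(180−121)/(417.16−226.87) = 121 + 26.81·59/190.29 ≈ 129.31, so AQI = 129.
AQIs: Denver=210, Pittsburgh=293, Santiago=129. Pittsburgh (293) − Denver (210) = 83.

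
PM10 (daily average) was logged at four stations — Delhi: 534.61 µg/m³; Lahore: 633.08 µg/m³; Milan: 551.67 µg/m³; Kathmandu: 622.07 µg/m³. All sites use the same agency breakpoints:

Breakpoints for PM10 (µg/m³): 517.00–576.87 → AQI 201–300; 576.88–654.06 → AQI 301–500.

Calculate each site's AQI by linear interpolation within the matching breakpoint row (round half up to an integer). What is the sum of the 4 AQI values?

1352

Delhi: row 517.00–576.87 (AQI 201–300). (300−201)·(534.61−517.00)/(576.87−517.00) + 201 = 99·17.61/59.87 + 201 ≈ 230.12 → 230.
Lahore: row 576.88–654.06 (AQI 301–500). (500−301)·(633.08−576.88)/(654.06−576.88) + 301 = 199·56.20/77.18 + 301 ≈ 445.91 → 446.
Milan: row 517.00–576.87 (AQI 201–300). (300−201)·(551.67−517.00)/(576.87−517.00) + 201 = 99·34.67/59.87 + 201 ≈ 258.33 → 258.
Kathmandu 622.07: bracket 576.88–654.06 → index 301–500; slope 199/77.18, offset 45.19.
AQI = 301 + 199/77.18·45.19 ≈ 417.52 ⇒ 418.
AQIs: Delhi=230, Lahore=446, Milan=258, Kathmandu=418. Sum = 230 + 446 + 258 + 418 = 1352.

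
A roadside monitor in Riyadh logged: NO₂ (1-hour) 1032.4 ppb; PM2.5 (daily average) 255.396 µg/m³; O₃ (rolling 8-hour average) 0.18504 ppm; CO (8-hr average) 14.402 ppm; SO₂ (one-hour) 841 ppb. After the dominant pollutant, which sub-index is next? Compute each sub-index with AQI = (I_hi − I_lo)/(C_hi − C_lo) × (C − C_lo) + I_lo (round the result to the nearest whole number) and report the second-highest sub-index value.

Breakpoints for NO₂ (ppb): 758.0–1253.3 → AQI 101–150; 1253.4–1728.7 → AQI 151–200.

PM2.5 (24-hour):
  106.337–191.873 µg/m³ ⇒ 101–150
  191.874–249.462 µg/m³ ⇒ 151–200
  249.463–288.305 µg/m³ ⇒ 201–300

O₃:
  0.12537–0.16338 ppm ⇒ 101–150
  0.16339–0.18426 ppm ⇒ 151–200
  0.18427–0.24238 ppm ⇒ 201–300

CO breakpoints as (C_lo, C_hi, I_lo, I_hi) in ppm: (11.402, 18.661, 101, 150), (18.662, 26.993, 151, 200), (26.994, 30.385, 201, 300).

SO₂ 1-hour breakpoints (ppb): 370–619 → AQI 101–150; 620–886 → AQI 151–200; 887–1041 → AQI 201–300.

202

NO₂ 1032.4: bracket 758.0–1253.3 → index 101–150; slope 49/495.3, offset 274.4.
AQI = 101 + 49/495.3·274.4 ≈ 128.15 ⇒ 128.
PM2.5 255.396: bracket 249.463–288.305 → index 201–300; slope 99/38.842, offset 5.933.
AQI = 201 + 99/38.842·5.933 ≈ 216.12 ⇒ 216.
O₃ 0.18504: bracket 0.18427–0.24238 → index 201–300; slope 99/0.05811, offset 0.00077.
AQI = 201 + 99/0.05811·0.00077 ≈ 202.31 ⇒ 202.
CO: row 11.402–18.661 (AQI 101–150). (150−101)·(14.402−11.402)/(18.661−11.402) + 101 = 49·3.000/7.259 + 101 ≈ 121.25 → 121.
SO₂: 841 lies in 620–886, so I_lo=151, I_hi=200, C_lo=620, C_hi=886.
(200−151)/(886−620) × (841−620) + 151 = 49/266 × 221 + 151 ≈ 191.71 → 192.
Sub-indices: NO₂→128, PM2.5→216, O₃→202, CO→121, SO₂→192. Ranked high→low: 216, 202, 192, 128, 121. Second-highest sub-index = 202.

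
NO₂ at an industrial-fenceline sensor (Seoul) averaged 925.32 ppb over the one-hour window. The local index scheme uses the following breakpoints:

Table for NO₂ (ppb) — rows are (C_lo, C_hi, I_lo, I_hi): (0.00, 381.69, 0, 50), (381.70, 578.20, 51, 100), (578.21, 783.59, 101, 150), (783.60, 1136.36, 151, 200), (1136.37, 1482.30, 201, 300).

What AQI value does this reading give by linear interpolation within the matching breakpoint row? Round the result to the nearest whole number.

171

NO₂: 925.32 ∈ [783.60, 1136.36] ↔ index [151, 200].
151 + (925.32−783.60)·(200−151)/(1136.36−783.60) = 151 + 141.72·49/352.76 ≈ 170.69, so AQI = 171.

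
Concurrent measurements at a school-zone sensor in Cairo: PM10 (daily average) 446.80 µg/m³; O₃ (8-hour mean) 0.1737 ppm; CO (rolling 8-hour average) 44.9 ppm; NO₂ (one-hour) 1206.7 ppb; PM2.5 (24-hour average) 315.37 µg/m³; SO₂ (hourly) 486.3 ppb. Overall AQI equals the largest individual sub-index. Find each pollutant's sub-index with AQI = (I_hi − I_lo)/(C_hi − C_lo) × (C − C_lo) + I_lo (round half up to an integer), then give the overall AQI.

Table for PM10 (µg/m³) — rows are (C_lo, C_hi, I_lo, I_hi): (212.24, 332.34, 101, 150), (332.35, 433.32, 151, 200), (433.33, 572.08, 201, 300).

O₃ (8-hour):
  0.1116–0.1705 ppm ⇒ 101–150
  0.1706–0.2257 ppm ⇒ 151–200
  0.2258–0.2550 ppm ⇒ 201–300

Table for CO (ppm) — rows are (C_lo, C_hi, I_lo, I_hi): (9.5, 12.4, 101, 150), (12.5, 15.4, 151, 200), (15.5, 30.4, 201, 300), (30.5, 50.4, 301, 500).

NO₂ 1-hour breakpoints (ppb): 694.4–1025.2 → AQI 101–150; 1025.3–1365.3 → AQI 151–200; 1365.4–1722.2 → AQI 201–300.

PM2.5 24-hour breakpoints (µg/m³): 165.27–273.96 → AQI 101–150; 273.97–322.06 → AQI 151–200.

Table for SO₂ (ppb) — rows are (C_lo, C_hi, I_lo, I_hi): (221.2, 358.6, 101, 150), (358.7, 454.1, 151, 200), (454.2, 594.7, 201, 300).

PM10: 446.80 lies in 433.33–572.08, so I_lo=201, I_hi=300, C_lo=433.33, C_hi=572.08.
(300−201)/(572.08−433.33) × (446.80−433.33) + 201 = 99/138.75 × 13.47 + 201 ≈ 210.61 → 211.
O₃ 0.1737: bracket 0.1706–0.2257 → index 151–200; slope 49/0.0551, offset 0.0031.
AQI = 151 + 49/0.0551·0.0031 ≈ 153.76 ⇒ 154.
CO 44.9: bracket 30.5–50.4 → index 301–500; slope 199/19.9, offset 14.4.
AQI = 301 + 199/19.9·14.4 ≈ 445.00 ⇒ 445.
NO₂: 1206.7 ∈ [1025.3, 1365.3] ↔ index [151, 200].
151 + (1206.7−1025.3)·(200−151)/(1365.3−1025.3) = 151 + 181.4·49/340.0 ≈ 177.14, so AQI = 177.
PM2.5: 315.37 ∈ [273.97, 322.06] ↔ index [151, 200].
151 + (315.37−273.97)·(200−151)/(322.06−273.97) = 151 + 41.40·49/48.09 ≈ 193.18, so AQI = 193.
SO₂ 486.3: bracket 454.2–594.7 → index 201–300; slope 99/140.5, offset 32.1.
AQI = 201 + 99/140.5·32.1 ≈ 223.62 ⇒ 224.
Sub-indices: PM10→211, O₃→154, CO→445, NO₂→177, PM2.5→193, SO₂→224. Overall AQI = max = 445; dominant pollutant is CO.

445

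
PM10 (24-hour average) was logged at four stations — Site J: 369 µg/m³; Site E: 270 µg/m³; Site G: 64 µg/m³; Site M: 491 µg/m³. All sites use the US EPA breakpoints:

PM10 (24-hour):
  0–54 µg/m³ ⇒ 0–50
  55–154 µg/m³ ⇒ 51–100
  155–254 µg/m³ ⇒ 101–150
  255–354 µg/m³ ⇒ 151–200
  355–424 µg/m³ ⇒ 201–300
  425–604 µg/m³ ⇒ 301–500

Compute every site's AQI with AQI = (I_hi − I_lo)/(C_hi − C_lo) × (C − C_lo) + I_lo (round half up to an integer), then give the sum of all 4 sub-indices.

Site J: 369 ∈ [355, 424] ↔ index [201, 300].
201 + (369−355)·(300−201)/(424−355) = 201 + 14·99/69 ≈ 221.09, so AQI = 221.
Site E: row 255–354 (AQI 151–200). (200−151)·(270−255)/(354−255) + 151 = 49·15/99 + 151 ≈ 158.42 → 158.
Site G: row 55–154 (AQI 51–100). (100−51)·(64−55)/(154−55) + 51 = 49·9/99 + 51 ≈ 55.45 → 55.
Site M: 491 lies in 425–604, so I_lo=301, I_hi=500, C_lo=425, C_hi=604.
(500−301)/(604−425) × (491−425) + 301 = 199/179 × 66 + 301 ≈ 374.37 → 374.
AQIs: Site J=221, Site E=158, Site G=55, Site M=374. Sum = 221 + 158 + 55 + 374 = 808.

808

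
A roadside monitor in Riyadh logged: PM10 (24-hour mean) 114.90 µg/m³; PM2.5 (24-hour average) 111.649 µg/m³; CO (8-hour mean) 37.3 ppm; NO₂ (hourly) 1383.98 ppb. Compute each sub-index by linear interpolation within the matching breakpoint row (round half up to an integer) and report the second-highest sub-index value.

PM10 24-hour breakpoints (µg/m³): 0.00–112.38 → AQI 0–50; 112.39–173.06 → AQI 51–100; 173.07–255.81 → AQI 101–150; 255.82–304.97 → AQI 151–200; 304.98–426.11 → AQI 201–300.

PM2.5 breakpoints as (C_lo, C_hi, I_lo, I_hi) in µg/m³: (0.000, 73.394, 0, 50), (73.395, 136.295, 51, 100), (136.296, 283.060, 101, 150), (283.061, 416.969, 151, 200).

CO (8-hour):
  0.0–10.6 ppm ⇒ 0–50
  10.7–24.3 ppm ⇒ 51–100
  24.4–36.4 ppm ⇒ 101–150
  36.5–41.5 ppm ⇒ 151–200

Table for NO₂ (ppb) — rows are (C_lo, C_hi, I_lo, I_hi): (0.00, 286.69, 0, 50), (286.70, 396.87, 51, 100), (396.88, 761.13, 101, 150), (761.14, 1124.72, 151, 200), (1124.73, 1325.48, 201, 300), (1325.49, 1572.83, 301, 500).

PM10 114.90: bracket 112.39–173.06 → index 51–100; slope 49/60.67, offset 2.51.
AQI = 51 + 49/60.67·2.51 ≈ 53.03 ⇒ 53.
PM2.5 111.649: bracket 73.395–136.295 → index 51–100; slope 49/62.900, offset 38.254.
AQI = 51 + 49/62.900·38.254 ≈ 80.80 ⇒ 81.
CO: row 36.5–41.5 (AQI 151–200). (200−151)·(37.3−36.5)/(41.5−36.5) + 151 = 49·0.8/5.0 + 151 ≈ 158.84 → 159.
NO₂ 1383.98: bracket 1325.49–1572.83 → index 301–500; slope 199/247.34, offset 58.49.
AQI = 301 + 199/247.34·58.49 ≈ 348.06 ⇒ 348.
Sub-indices: PM10→53, PM2.5→81, CO→159, NO₂→348. Ranked high→low: 348, 159, 81, 53. Second-highest sub-index = 159.

159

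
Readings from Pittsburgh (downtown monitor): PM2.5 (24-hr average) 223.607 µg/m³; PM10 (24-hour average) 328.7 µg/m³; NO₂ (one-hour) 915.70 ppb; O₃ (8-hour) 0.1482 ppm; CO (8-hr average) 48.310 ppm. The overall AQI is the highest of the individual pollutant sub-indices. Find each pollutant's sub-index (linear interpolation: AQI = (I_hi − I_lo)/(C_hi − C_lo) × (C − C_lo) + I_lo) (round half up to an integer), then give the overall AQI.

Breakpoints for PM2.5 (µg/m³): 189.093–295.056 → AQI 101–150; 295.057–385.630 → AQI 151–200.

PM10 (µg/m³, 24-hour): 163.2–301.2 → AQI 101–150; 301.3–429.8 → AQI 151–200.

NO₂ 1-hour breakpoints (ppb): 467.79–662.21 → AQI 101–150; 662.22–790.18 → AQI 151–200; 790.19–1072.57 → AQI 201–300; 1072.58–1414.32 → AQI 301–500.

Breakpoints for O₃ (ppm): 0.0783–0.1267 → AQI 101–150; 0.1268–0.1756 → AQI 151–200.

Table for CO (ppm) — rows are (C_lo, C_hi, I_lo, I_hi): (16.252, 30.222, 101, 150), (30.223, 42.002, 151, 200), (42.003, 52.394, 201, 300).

PM2.5: 223.607 ∈ [189.093, 295.056] ↔ index [101, 150].
101 + (223.607−189.093)·(150−101)/(295.056−189.093) = 101 + 34.514·49/105.963 ≈ 116.96, so AQI = 117.
PM10 328.7: bracket 301.3–429.8 → index 151–200; slope 49/128.5, offset 27.4.
AQI = 151 + 49/128.5·27.4 ≈ 161.45 ⇒ 161.
NO₂: 915.70 lies in 790.19–1072.57, so I_lo=201, I_hi=300, C_lo=790.19, C_hi=1072.57.
(300−201)/(1072.57−790.19) × (915.70−790.19) + 201 = 99/282.38 × 125.51 + 201 ≈ 245.00 → 245.
O₃: 0.1482 lies in 0.1268–0.1756, so I_lo=151, I_hi=200, C_lo=0.1268, C_hi=0.1756.
(200−151)/(0.1756−0.1268) × (0.1482−0.1268) + 151 = 49/0.0488 × 0.0214 + 151 ≈ 172.49 → 172.
CO: 48.310 lies in 42.003–52.394, so I_lo=201, I_hi=300, C_lo=42.003, C_hi=52.394.
(300−201)/(52.394−42.003) × (48.310−42.003) + 201 = 99/10.391 × 6.307 + 201 ≈ 261.09 → 261.
Sub-indices: PM2.5→117, PM10→161, NO₂→245, O₃→172, CO→261. Overall AQI = max = 261; dominant pollutant is CO.

261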